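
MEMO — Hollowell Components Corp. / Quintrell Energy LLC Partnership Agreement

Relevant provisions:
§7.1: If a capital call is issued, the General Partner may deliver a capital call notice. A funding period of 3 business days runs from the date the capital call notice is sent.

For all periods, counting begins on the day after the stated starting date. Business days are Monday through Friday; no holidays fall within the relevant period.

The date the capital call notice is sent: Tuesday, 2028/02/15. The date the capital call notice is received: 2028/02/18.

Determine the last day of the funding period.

The last day of the funding period: 3 business days after Tuesday, 2028/02/15, skipping weekends — Feb 16, Feb 17, Feb 18 — lands on Friday, 2028/02/18.

2028/02/18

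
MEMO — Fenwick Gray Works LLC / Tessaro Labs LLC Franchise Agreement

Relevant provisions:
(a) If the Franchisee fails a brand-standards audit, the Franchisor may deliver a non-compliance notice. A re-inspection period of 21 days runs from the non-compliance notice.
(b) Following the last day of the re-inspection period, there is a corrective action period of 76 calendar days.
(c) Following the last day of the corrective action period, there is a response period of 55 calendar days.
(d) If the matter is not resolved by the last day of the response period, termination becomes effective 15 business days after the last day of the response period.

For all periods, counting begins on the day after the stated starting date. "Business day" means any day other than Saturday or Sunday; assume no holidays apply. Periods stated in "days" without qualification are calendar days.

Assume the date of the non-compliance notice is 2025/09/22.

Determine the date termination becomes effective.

Adding 21 calendar days to 2025/09/22 gives 2025/10/13, which is the last day of the re-inspection period.
The last day of the corrective action period: 76 calendar days after 2025/10/13 is 2025/12/28.
The last day of the response period: 2025/12/28 + 55 days = 2026/02/21.
The date termination becomes effective: counting 15 business days from Saturday, 2026/02/21 (Feb 23, Feb 24, Feb 25, Feb 26, …, Mar 11, Mar 12, Mar 13, skipping weekends) reaches Friday, 2026/03/13.

2026/03/13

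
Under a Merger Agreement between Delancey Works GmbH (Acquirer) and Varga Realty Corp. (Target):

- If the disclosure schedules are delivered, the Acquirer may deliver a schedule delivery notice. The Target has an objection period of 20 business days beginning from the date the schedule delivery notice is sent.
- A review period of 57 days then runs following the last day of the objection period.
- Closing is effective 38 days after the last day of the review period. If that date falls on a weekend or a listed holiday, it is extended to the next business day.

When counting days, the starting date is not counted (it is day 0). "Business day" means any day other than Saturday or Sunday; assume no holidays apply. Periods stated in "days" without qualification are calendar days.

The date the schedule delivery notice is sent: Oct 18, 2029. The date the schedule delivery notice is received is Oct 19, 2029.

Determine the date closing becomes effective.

Feb 18, 2030

The last day of the objection period: counting 20 business days from Thursday, Oct 18, 2029 (Oct 19, Oct 22, Oct 23, Oct 24, …, Nov 13, Nov 14, Nov 15, skipping weekends) reaches Thursday, Nov 15, 2029.
Adding 57 calendar days to Nov 15, 2029 gives Jan 11, 2030, which is the last day of the review period.
The date closing becomes effective: 38 calendar days after Jan 11, 2030 is Feb 18, 2030. Feb 18, 2030 is a Monday, so no roll-forward applies.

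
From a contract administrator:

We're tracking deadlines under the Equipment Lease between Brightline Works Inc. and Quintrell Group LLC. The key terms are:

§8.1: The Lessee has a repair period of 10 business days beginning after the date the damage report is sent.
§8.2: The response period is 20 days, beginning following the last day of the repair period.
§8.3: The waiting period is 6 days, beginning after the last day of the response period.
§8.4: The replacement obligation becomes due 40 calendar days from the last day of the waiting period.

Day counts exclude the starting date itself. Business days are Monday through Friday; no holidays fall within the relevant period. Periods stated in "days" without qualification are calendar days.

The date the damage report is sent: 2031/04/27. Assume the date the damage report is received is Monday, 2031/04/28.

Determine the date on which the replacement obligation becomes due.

The last day of the repair period: counting 10 business days from Sunday, 2031/04/27 (Apr 28, Apr 29, Apr 30, May 1, May 2, May 5, May 6, May 7, May 8, May 9, skipping weekends) reaches Friday, 2031/05/09.
The last day of the response period: 20 calendar days after 2031/05/09 is 2031/05/29.
Adding 6 calendar days to 2031/05/29 gives 2031/06/04, which is the last day of the waiting period.
The date on which the replacement obligation becomes due: 2031/06/04 + 40 days = 2031/07/14.

2031/07/14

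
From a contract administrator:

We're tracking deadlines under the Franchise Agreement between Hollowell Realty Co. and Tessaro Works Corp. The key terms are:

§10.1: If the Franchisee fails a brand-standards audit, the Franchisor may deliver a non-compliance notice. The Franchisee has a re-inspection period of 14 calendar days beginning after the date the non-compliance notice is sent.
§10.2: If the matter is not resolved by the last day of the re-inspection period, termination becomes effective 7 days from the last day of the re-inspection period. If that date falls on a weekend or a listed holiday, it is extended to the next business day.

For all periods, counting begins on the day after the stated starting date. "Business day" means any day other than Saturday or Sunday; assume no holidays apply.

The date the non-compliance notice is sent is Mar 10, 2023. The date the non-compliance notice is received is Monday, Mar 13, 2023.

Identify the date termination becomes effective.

Mar 31, 2023

Adding 14 calendar days to Mar 10, 2023 gives Mar 24, 2023, which is the last day of the re-inspection period.
The date termination becomes effective: Mar 24, 2023 + 7 days = Mar 31, 2023. Mar 31, 2023 is a Friday, so no roll-forward applies.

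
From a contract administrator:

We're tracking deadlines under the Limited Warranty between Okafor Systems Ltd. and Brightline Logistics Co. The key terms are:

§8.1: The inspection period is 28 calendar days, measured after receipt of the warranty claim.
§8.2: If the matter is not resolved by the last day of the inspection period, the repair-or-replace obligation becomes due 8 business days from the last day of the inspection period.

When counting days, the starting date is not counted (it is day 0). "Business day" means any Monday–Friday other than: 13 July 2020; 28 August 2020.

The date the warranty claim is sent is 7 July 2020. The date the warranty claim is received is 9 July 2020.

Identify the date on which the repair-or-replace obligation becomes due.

18 August 2020

The last day of the inspection period: 9 July 2020 + 28 days = 6 August 2020.
The date on which the repair-or-replace obligation becomes due: counting 8 business days from Thursday, 6 August 2020 (Aug 7, Aug 10, Aug 11, Aug 12, Aug 13, Aug 14, Aug 17, Aug 18, skipping weekends) reaches Tuesday, 18 August 2020.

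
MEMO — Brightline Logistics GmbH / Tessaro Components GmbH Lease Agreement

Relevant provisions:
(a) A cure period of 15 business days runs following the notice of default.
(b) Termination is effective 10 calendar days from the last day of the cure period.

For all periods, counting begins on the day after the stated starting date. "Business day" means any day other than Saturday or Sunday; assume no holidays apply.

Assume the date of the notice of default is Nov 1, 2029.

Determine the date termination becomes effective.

From Thursday, Nov 1, 2029, 15 business days (Nov 2, Nov 5, Nov 6, Nov 7, …, Nov 20, Nov 21, Nov 22, skipping weekends) brings us to Thursday, Nov 22, 2029, which is the last day of the cure period.
The date termination becomes effective: 10 calendar days after Nov 22, 2029 is Dec 2, 2029.

Dec 2, 2029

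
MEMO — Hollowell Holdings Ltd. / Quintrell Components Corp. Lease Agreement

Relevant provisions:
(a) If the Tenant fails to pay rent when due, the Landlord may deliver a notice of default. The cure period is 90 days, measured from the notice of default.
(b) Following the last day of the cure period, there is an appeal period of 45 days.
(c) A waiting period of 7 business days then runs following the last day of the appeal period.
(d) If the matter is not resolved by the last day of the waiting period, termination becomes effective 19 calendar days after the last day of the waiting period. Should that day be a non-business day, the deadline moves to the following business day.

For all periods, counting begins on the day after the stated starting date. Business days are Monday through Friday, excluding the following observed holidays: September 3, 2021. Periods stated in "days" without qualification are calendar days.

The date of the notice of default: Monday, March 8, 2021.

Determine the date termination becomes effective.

The last day of the cure period: March 8, 2021 + 90 days = June 6, 2021.
Adding 45 calendar days to June 6, 2021 gives July 21, 2021, which is the last day of the appeal period.
The last day of the waiting period: 7 business days after Wednesday, July 21, 2021, skipping weekends — Jul 22, Jul 23, Jul 26, Jul 27, Jul 28, Jul 29, Jul 30 — lands on Friday, July 30, 2021.
Adding 19 calendar days to July 30, 2021 gives August 18, 2021, which is the date termination becomes effective. August 18, 2021 is a Wednesday and is not a listed holiday, so no roll-forward applies.

August 18, 2021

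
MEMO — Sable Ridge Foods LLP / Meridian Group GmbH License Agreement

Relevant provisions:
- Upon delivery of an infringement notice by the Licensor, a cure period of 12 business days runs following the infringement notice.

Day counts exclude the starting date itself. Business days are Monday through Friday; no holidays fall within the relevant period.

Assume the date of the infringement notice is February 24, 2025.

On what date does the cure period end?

The last day of the cure period: counting 12 business days from Monday, February 24, 2025 (Feb 25, Feb 26, Feb 27, Feb 28, …, Mar 10, Mar 11, Mar 12, skipping weekends) reaches Wednesday, March 12, 2025.

March 12, 2025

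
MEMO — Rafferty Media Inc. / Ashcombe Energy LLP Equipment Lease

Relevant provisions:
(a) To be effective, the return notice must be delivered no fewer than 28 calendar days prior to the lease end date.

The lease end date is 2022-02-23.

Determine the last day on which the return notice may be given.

Counting back 28 calendar days from 2022-02-23 gives 2022-01-26.

2022-01-26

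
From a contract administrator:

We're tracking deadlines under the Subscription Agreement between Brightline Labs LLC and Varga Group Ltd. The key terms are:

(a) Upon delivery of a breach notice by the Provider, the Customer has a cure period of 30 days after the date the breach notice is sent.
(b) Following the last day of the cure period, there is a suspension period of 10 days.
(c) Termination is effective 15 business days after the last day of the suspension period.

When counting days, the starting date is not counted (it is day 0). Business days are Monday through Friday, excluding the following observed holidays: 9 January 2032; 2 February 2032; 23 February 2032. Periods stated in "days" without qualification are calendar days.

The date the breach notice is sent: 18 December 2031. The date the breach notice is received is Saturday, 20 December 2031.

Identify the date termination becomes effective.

Adding 30 calendar days to 18 December 2031 gives 17 January 2032, which is the last day of the cure period.
The last day of the suspension period: 10 calendar days after 17 January 2032 is 27 January 2032.
From Tuesday, 27 January 2032, 15 business days (Jan 28, Jan 29, Jan 30, Feb 3, …, Feb 16, Feb 17, Feb 18, skipping weekends and the listed holiday on Feb 2) brings us to Wednesday, 18 February 2032, which is the date termination becomes effective.

18 February 2032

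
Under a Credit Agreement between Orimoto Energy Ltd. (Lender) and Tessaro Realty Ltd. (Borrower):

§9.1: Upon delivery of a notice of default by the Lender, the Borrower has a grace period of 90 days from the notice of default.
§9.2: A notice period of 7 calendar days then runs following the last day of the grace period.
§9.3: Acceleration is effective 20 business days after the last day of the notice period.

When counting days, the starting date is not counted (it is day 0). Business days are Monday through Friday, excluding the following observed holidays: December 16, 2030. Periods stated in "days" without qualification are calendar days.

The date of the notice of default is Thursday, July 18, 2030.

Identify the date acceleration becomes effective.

November 20, 2030

Adding 90 calendar days to July 18, 2030 gives October 16, 2030, which is the last day of the grace period.
Adding 7 calendar days to October 16, 2030 gives October 23, 2030, which is the last day of the notice period.
The date acceleration becomes effective: counting 20 business days from Wednesday, October 23, 2030 (Oct 24, Oct 25, Oct 28, Oct 29, …, Nov 18, Nov 19, Nov 20, skipping weekends) reaches Wednesday, November 20, 2030.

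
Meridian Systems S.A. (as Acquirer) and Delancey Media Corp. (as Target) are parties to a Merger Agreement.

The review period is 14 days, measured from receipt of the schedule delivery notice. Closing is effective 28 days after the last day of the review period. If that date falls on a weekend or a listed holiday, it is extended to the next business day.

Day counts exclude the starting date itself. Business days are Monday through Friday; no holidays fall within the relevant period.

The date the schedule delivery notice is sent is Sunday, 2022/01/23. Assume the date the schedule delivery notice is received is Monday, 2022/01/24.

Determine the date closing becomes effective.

2022/03/07

The last day of the review period: 2022/01/24 + 14 days = 2022/02/07.
The date closing becomes effective: 2022/02/07 + 28 days = 2022/03/07. 2022/03/07 is a Monday, so no roll-forward applies.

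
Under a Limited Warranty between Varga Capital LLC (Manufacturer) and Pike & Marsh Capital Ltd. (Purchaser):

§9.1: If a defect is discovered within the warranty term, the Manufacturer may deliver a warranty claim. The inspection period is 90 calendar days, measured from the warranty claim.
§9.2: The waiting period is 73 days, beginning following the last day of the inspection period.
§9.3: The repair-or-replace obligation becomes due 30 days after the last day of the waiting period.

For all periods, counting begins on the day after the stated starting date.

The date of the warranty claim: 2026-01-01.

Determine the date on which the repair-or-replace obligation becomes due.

2026-07-13

The last day of the inspection period: 90 calendar days after 2026-01-01 is 2026-04-01.
The last day of the waiting period: 73 calendar days after 2026-04-01 is 2026-06-13.
Adding 30 calendar days to 2026-06-13 gives 2026-07-13, which is the date on which the repair-or-replace obligation becomes due.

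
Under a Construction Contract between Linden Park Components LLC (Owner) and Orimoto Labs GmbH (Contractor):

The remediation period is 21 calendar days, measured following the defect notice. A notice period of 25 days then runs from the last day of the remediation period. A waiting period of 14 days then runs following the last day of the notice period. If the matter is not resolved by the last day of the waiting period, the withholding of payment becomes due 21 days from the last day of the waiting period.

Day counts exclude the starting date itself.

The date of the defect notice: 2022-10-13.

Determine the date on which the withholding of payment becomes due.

The last day of the remediation period: 2022-10-13 + 21 days = 2022-11-03.
Adding 25 calendar days to 2022-11-03 gives 2022-11-28, which is the last day of the notice period.
The last day of the waiting period: 14 calendar days after 2022-11-28 is 2022-12-12.
The date on which the withholding of payment becomes due: 21 calendar days after 2022-12-12 is 2023-01-02.

2023-01-02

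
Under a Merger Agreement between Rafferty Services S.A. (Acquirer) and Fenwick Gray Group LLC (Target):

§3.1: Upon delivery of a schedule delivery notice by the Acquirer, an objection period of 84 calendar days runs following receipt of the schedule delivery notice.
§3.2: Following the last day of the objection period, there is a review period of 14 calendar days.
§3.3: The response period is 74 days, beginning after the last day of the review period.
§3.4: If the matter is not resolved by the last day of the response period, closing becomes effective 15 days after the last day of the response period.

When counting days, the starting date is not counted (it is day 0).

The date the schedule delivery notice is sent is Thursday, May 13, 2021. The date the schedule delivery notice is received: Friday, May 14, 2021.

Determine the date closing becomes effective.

Nov 17, 2021

Adding 84 calendar days to May 14, 2021 gives Aug 6, 2021, which is the last day of the objection period.
The last day of the review period: Aug 6, 2021 + 14 days = Aug 20, 2021.
Adding 74 calendar days to Aug 20, 2021 gives Nov 2, 2021, which is the last day of the response period.
The date closing becomes effective: 15 calendar days after Nov 2, 2021 is Nov 17, 2021.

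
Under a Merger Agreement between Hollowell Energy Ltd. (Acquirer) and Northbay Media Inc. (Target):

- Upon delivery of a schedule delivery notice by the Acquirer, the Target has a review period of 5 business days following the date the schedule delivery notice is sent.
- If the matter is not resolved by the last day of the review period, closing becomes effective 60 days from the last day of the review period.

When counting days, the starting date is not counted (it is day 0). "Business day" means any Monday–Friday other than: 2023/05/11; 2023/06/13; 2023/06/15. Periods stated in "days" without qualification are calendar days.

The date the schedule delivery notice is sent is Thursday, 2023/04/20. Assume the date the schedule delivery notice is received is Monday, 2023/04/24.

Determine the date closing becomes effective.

2023/06/26

The last day of the review period: 5 business days after Thursday, 2023/04/20, skipping weekends — Apr 21, Apr 24, Apr 25, Apr 26, Apr 27 — lands on Thursday, 2023/04/27.
Adding 60 calendar days to 2023/04/27 gives 2023/06/26, which is the date closing becomes effective.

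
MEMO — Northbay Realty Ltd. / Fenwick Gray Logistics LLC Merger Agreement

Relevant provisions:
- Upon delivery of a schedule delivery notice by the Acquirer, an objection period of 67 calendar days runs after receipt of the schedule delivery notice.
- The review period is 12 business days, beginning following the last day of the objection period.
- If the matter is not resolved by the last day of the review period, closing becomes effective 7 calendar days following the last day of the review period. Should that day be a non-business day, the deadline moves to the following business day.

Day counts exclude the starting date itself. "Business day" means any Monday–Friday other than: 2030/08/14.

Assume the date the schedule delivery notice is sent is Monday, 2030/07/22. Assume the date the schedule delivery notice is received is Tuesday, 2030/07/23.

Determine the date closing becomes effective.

2030/10/22

The last day of the objection period: 67 calendar days after 2030/07/23 is 2030/09/28.
The last day of the review period: counting 12 business days from Saturday, 2030/09/28 (Sep 30, Oct 1, Oct 2, Oct 3, …, Oct 11, Oct 14, Oct 15, skipping weekends) reaches Tuesday, 2030/10/15.
The date closing becomes effective: 2030/10/15 + 7 days = 2030/10/22. 2030/10/22 is a Tuesday and is not a listed holiday, so no roll-forward applies.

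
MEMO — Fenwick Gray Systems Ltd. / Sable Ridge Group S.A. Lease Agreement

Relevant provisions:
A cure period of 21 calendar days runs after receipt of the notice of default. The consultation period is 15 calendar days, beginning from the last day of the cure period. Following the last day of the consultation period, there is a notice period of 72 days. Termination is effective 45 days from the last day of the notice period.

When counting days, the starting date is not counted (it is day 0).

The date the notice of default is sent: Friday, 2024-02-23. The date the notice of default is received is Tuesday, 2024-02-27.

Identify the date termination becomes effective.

2024-07-29

The last day of the cure period: 2024-02-27 + 21 days = 2024-03-19.
The last day of the consultation period: 2024-03-19 + 15 days = 2024-04-03.
Adding 72 calendar days to 2024-04-03 gives 2024-06-14, which is the last day of the notice period.
The date termination becomes effective: 2024-06-14 + 45 days = 2024-07-29.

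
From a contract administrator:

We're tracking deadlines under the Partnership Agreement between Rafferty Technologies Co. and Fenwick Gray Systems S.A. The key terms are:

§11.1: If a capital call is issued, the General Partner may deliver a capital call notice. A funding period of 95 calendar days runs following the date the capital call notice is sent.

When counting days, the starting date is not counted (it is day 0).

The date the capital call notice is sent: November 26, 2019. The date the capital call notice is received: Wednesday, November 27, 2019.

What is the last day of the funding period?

February 29, 2020

The last day of the funding period: 95 calendar days after November 26, 2019 is February 29, 2020.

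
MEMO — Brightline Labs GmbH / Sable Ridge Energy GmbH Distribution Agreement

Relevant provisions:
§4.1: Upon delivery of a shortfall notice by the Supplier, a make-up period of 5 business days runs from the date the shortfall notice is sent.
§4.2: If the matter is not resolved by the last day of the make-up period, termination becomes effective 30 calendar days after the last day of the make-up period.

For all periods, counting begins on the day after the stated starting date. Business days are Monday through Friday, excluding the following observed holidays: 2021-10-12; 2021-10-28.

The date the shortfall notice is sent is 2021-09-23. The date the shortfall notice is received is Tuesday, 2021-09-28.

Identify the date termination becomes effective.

2021-10-30

The last day of the make-up period: counting 5 business days from Thursday, 2021-09-23 (Sep 24, Sep 27, Sep 28, Sep 29, Sep 30, skipping weekends) reaches Thursday, 2021-09-30.
The date termination becomes effective: 2021-09-30 + 30 days = 2021-10-30.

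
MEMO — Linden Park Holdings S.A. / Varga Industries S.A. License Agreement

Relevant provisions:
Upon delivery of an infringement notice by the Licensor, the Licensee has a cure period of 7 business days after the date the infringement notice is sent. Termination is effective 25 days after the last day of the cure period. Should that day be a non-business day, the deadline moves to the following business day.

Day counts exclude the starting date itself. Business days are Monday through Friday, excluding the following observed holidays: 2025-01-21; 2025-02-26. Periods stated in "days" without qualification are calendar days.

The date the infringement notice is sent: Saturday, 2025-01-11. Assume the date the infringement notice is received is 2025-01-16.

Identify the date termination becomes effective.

2025-02-17

From Saturday, 2025-01-11, 7 business days (Jan 13, Jan 14, Jan 15, Jan 16, Jan 17, Jan 20, Jan 22, skipping weekends and the listed holiday on Jan 21) brings us to Wednesday, 2025-01-22, which is the last day of the cure period.
The date termination becomes effective: 2025-01-22 + 25 days = 2025-02-16. That falls on a Sunday, so it rolls to the next business day, Monday, 2025-02-17.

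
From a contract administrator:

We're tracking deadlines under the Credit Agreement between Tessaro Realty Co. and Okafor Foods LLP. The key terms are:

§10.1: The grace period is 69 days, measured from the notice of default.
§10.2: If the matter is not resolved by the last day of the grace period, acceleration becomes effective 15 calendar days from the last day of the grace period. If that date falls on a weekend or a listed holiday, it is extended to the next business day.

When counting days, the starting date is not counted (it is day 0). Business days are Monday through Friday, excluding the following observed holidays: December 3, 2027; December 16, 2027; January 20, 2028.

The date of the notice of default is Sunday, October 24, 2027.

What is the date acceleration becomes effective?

The last day of the grace period: 69 calendar days after October 24, 2027 is January 1, 2028.
Adding 15 calendar days to January 1, 2028 gives January 16, 2028, which is the date acceleration becomes effective. That falls on a Sunday, so it rolls to the next business day, Monday, January 17, 2028.

January 17, 2028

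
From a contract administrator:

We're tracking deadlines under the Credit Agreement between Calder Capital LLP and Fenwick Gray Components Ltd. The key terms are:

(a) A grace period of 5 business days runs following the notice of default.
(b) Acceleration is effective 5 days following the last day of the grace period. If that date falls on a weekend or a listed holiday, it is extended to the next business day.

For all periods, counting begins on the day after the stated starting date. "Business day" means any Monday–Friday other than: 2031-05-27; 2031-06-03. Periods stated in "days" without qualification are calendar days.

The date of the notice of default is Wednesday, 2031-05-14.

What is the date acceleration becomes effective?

From Wednesday, 2031-05-14, 5 business days (May 15, May 16, May 19, May 20, May 21, skipping weekends) brings us to Wednesday, 2031-05-21, which is the last day of the grace period.
The date acceleration becomes effective: 2031-05-21 + 5 days = 2031-05-26. 2031-05-26 is a Monday and is not a listed holiday, so no roll-forward applies.

2031-05-26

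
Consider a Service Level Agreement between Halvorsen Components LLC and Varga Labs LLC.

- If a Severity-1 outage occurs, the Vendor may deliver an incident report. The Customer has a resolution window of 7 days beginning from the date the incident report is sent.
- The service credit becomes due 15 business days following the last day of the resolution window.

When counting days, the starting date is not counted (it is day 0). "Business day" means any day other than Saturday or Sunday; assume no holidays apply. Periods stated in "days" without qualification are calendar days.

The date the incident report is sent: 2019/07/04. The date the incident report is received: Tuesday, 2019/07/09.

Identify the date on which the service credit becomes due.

The last day of the resolution window: 2019/07/04 + 7 days = 2019/07/11.
The date on which the service credit becomes due: 15 business days after Thursday, 2019/07/11, skipping weekends — Jul 12, Jul 15, Jul 16, Jul 17, …, Jul 30, Jul 31, Aug 1 — lands on Thursday, 2019/08/01.

2019/08/01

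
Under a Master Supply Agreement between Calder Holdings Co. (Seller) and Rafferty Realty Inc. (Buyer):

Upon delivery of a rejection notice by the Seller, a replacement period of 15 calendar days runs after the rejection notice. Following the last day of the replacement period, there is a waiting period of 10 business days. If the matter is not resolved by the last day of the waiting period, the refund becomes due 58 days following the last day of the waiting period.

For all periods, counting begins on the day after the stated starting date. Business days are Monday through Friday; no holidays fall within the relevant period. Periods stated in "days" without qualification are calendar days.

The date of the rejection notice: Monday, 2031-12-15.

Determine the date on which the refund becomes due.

2032-03-11

Adding 15 calendar days to 2031-12-15 gives 2031-12-30, which is the last day of the replacement period.
The last day of the waiting period: counting 10 business days from Tuesday, 2031-12-30 (Dec 31, Jan 1, Jan 2, Jan 5, Jan 6, Jan 7, Jan 8, Jan 9, Jan 12, Jan 13, skipping weekends) reaches Tuesday, 2032-01-13.
Adding 58 calendar days to 2032-01-13 gives 2032-03-11, which is the date on which the refund becomes due.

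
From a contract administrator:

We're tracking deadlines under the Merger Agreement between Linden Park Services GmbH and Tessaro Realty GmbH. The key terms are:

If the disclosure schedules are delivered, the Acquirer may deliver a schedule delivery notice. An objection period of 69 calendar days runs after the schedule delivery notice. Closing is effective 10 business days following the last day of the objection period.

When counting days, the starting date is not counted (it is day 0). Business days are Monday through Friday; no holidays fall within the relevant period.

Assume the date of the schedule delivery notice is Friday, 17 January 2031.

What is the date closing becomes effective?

10 April 2031

Adding 69 calendar days to 17 January 2031 gives 27 March 2031, which is the last day of the objection period.
The date closing becomes effective: 10 business days after Thursday, 27 March 2031, skipping weekends — Mar 28, Mar 31, Apr 1, Apr 2, Apr 3, Apr 4, Apr 7, Apr 8, Apr 9, Apr 10 — lands on Thursday, 10 April 2031.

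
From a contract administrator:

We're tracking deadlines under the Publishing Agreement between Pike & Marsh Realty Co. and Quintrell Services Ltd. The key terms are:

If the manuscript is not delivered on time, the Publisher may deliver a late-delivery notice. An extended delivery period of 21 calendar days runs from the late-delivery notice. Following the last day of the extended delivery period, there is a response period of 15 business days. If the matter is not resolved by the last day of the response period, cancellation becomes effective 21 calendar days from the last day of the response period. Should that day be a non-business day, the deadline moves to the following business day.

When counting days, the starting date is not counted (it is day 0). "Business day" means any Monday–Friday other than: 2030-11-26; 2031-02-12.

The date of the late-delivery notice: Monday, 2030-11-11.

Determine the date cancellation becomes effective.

2031-01-13

The last day of the extended delivery period: 2030-11-11 + 21 days = 2030-12-02.
The last day of the response period: counting 15 business days from Monday, 2030-12-02 (Dec 3, Dec 4, Dec 5, Dec 6, …, Dec 19, Dec 20, Dec 23, skipping weekends) reaches Monday, 2030-12-23.
Adding 21 calendar days to 2030-12-23 gives 2031-01-13, which is the date cancellation becomes effective. 2031-01-13 is a Monday and is not a listed holiday, so no roll-forward applies.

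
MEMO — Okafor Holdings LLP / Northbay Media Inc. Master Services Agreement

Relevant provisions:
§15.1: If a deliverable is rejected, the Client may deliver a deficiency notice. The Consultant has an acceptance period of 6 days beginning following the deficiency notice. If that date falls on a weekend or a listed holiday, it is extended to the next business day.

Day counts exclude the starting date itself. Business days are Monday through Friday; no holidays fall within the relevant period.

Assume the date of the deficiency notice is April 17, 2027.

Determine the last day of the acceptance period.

The last day of the acceptance period: 6 calendar days after April 17, 2027 is April 23, 2027. April 23, 2027 is a Friday, so no roll-forward applies.

April 23, 2027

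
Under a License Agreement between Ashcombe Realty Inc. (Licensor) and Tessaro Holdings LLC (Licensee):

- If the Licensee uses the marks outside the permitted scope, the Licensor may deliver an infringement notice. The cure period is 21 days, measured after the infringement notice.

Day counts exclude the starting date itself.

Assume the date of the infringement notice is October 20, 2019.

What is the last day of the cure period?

November 10, 2019

The last day of the cure period: October 20, 2019 + 21 days = November 10, 2019.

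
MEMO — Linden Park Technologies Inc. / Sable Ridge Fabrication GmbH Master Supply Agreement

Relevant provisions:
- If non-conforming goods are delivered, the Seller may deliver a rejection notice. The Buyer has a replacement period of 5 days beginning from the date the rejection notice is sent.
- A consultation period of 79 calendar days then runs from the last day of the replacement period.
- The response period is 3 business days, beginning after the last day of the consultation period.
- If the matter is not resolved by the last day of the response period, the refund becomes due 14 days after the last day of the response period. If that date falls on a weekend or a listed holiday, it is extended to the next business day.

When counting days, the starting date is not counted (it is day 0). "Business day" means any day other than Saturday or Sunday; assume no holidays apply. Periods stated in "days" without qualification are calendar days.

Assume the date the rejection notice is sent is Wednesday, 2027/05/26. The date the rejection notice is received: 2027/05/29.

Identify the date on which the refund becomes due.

Adding 5 calendar days to 2027/05/26 gives 2027/05/31, which is the last day of the replacement period.
Adding 79 calendar days to 2027/05/31 gives 2027/08/18, which is the last day of the consultation period.
The last day of the response period: 3 business days after Wednesday, 2027/08/18, skipping weekends — Aug 19, Aug 20, Aug 23 — lands on Monday, 2027/08/23.
Adding 14 calendar days to 2027/08/23 gives 2027/09/06, which is the date on which the refund becomes due. 2027/09/06 is a Monday, so no roll-forward applies.

2027/09/06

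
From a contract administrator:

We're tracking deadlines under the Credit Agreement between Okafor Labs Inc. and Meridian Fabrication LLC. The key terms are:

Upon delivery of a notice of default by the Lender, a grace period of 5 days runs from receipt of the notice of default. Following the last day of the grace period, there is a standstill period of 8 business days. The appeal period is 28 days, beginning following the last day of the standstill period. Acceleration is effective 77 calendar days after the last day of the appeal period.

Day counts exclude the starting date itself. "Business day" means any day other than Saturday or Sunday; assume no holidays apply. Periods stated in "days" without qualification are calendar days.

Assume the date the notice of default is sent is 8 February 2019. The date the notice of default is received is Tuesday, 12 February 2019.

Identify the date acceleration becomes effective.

The last day of the grace period: 5 calendar days after 12 February 2019 is 17 February 2019.
The last day of the standstill period: counting 8 business days from Sunday, 17 February 2019 (Feb 18, Feb 19, Feb 20, Feb 21, Feb 22, Feb 25, Feb 26, Feb 27, skipping weekends) reaches Wednesday, 27 February 2019.
Adding 28 calendar days to 27 February 2019 gives 27 March 2019, which is the last day of the appeal period.
The date acceleration becomes effective: 27 March 2019 + 77 days = 12 June 2019.

12 June 2019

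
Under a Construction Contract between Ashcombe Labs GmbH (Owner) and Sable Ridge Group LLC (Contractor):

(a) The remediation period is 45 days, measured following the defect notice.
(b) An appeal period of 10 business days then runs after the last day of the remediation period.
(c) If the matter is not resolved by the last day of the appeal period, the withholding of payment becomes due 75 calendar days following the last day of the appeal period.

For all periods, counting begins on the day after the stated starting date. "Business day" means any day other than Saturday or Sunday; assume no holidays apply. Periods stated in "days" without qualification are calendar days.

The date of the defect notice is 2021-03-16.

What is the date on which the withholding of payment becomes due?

2021-07-28

The last day of the remediation period: 2021-03-16 + 45 days = 2021-04-30.
The last day of the appeal period: 10 business days after Friday, 2021-04-30, skipping weekends — May 3, May 4, May 5, May 6, May 7, May 10, May 11, May 12, May 13, May 14 — lands on Friday, 2021-05-14.
The date on which the withholding of payment becomes due: 2021-05-14 + 75 days = 2021-07-28.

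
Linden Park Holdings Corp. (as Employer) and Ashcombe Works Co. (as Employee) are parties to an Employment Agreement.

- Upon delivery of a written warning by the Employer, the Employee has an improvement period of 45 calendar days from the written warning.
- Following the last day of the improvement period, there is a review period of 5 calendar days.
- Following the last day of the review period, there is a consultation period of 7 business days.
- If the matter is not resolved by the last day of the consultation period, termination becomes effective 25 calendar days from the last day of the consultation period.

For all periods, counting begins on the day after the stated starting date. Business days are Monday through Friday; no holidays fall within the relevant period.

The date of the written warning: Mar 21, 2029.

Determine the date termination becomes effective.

Jun 15, 2029

The last day of the improvement period: Mar 21, 2029 + 45 days = May 5, 2029.
The last day of the review period: 5 calendar days after May 5, 2029 is May 10, 2029.
The last day of the consultation period: counting 7 business days from Thursday, May 10, 2029 (May 11, May 14, May 15, May 16, May 17, May 18, May 21, skipping weekends) reaches Monday, May 21, 2029.
The date termination becomes effective: 25 calendar days after May 21, 2029 is Jun 15, 2029.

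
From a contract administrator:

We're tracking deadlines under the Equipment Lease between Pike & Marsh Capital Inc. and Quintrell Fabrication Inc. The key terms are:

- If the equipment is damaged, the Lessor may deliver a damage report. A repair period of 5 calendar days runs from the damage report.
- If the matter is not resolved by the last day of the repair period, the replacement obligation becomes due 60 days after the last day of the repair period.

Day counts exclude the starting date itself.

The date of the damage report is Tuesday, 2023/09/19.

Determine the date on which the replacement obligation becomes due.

2023/11/23

The last day of the repair period: 5 calendar days after 2023/09/19 is 2023/09/24.
The date on which the replacement obligation becomes due: 2023/09/24 + 60 days = 2023/11/23.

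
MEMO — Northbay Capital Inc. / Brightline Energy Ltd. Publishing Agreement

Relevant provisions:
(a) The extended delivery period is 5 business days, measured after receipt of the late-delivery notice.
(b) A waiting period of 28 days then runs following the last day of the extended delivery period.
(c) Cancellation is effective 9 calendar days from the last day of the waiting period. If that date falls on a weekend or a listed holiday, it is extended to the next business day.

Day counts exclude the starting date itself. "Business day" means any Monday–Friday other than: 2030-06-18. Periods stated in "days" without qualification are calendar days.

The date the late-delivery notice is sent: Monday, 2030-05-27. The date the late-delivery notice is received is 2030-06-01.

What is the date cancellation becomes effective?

The last day of the extended delivery period: counting 5 business days from Saturday, 2030-06-01 (Jun 3, Jun 4, Jun 5, Jun 6, Jun 7, skipping weekends) reaches Friday, 2030-06-07.
The last day of the waiting period: 2030-06-07 + 28 days = 2030-07-05.
Adding 9 calendar days to 2030-07-05 gives 2030-07-14, which is the date cancellation becomes effective. That falls on a Sunday, so it rolls to the next business day, Monday, 2030-07-15.

2030-07-15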